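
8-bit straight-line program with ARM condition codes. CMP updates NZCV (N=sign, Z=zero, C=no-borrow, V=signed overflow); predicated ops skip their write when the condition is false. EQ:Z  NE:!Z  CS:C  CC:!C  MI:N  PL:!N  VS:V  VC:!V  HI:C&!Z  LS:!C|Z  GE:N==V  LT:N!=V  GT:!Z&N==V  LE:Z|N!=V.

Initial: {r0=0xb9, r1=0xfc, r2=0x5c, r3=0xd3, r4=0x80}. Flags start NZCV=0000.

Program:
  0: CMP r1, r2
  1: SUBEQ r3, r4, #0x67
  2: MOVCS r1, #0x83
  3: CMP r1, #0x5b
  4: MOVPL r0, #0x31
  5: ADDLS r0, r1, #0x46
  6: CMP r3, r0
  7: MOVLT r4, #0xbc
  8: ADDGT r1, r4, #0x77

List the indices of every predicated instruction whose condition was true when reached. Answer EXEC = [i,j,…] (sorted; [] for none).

[0] flags=1010 → (cmp)
[1] flags=1010 EQ?F → skip
[2] flags=1010 CS?T → r1=0x83
[3] flags=0011 → (cmp)
[4] flags=0011 PL?T → r0=0x31
[5] flags=0011 LS?F → skip
[6] flags=1010 → (cmp)
[7] flags=1010 LT?T → r4=0xbc
[8] flags=1010 GT?F → skip

EXEC = [2,4,7]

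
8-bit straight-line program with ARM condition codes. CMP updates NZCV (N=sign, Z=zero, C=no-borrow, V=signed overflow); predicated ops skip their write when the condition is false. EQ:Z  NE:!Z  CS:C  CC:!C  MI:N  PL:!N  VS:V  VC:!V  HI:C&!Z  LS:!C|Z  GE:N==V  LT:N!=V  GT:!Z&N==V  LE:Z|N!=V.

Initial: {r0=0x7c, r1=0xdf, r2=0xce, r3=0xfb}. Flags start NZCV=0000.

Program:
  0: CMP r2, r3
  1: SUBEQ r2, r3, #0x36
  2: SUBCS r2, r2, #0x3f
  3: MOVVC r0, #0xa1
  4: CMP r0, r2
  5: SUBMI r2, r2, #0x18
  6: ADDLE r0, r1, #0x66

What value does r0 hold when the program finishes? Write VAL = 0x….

VAL = 0x45

0: ✓ CMP  NZCV=1000
1: · SUBEQ
2: · SUBCS
3: ✓ MOVVC  r0←0xa1
4: ✓ CMP  NZCV=1000
5: ✓ SUBMI  r2←0xb6
6: ✓ ADDLE  r0←0x45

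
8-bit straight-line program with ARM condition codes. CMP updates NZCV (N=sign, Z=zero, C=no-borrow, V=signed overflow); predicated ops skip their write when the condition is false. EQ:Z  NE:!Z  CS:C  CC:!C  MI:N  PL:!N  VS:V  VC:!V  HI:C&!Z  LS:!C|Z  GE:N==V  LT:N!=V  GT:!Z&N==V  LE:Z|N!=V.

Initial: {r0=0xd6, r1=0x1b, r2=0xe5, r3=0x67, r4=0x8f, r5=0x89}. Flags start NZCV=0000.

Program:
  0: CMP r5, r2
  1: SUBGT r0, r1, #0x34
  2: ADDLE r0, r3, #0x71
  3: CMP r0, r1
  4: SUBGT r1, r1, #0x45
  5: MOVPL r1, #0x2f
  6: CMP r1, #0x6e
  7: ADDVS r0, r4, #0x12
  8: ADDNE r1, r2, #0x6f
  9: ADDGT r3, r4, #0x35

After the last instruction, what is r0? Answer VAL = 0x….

0: ✓ CMP  NZCV=1000
1: · SUBGT
2: ✓ ADDLE  r0←0xd8
3: ✓ CMP  NZCV=1010
4: · SUBGT
5: · MOVPL
6: ✓ CMP  NZCV=1000
7: · ADDVS
8: ✓ ADDNE  r1←0x54
9: · ADDGT

VAL = 0xd8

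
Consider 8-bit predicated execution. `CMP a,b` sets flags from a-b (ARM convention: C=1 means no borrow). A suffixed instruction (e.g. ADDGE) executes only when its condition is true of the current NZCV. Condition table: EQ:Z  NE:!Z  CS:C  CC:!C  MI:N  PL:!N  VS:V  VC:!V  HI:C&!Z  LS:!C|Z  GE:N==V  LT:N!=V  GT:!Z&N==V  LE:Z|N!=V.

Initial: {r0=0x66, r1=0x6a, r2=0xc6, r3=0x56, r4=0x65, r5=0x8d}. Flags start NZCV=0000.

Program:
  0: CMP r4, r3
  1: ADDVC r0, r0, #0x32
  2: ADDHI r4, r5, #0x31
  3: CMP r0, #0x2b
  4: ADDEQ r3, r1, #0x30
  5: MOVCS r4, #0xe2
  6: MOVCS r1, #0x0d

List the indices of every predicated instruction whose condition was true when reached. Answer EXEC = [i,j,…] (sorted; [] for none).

EXEC = [1,2,5,6]

[0] flags=0010 → (cmp)
[1] flags=0010 VC?T → r0=0x98
[2] flags=0010 HI?T → r4=0xbe
[3] flags=0011 → (cmp)
[4] flags=0011 EQ?F → skip
[5] flags=0011 CS?T → r4=0xe2
[6] flags=0011 CS?T → r1=0x0d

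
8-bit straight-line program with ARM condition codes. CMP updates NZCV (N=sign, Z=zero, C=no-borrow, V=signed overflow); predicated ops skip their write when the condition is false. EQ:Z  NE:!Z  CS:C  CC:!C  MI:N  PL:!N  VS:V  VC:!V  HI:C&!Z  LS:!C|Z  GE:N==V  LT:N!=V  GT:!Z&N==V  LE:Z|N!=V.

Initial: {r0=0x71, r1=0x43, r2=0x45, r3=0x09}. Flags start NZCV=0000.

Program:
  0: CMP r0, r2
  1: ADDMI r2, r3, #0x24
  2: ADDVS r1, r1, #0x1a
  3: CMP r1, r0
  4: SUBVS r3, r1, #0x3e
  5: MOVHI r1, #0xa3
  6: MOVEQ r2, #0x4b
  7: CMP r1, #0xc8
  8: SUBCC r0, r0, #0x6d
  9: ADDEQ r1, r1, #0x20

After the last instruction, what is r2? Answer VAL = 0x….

VAL = 0x45

[0] flags=0010 → (cmp)
[1] flags=0010 MI?F → skip
[2] flags=0010 VS?F → skip
[3] flags=1000 → (cmp)
[4] flags=1000 VS?F → skip
[5] flags=1000 HI?F → skip
[6] flags=1000 EQ?F → skip
[7] flags=0000 → (cmp)
[8] flags=0000 CC?T → r0=0x04
[9] flags=0000 EQ?F → skip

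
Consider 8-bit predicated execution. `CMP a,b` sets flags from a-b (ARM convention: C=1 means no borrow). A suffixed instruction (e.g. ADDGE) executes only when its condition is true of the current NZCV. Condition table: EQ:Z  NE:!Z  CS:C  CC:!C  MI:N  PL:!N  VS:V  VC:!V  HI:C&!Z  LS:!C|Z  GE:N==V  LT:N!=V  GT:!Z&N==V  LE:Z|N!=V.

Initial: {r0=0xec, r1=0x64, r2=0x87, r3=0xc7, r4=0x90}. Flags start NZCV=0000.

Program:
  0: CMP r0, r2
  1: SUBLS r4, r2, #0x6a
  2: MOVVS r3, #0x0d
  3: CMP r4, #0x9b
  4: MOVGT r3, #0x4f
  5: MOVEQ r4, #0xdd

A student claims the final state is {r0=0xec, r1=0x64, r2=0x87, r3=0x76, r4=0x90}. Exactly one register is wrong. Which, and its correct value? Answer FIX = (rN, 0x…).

FIX = (r3, 0xc7)

[0] flags=0010 → (cmp)
[1] flags=0010 LS?F → skip
[2] flags=0010 VS?F → skip
[3] flags=1000 → (cmp)
[4] flags=1000 GT?F → skip
[5] flags=1000 EQ?F → skip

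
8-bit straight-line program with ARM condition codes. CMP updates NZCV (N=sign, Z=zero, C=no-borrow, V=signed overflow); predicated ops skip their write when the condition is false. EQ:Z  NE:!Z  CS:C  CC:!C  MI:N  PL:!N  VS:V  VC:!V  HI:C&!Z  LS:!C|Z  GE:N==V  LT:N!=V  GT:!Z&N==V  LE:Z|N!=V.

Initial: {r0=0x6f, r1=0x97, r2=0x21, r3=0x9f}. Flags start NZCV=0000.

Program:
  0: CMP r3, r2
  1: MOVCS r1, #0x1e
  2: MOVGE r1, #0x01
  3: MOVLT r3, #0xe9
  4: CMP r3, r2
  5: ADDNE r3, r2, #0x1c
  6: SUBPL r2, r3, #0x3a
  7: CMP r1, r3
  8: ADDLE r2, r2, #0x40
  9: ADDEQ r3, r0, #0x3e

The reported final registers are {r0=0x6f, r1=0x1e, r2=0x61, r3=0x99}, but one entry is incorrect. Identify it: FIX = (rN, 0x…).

FIX = (r3, 0x3d)

0: ✓ CMP  NZCV=0011
1: ✓ MOVCS  r1←0x1e
2: · MOVGE
3: ✓ MOVLT  r3←0xe9
4: ✓ CMP  NZCV=1010
5: ✓ ADDNE  r3←0x3d
6: · SUBPL
7: ✓ CMP  NZCV=1000
8: ✓ ADDLE  r2←0x61
9: · ADDEQ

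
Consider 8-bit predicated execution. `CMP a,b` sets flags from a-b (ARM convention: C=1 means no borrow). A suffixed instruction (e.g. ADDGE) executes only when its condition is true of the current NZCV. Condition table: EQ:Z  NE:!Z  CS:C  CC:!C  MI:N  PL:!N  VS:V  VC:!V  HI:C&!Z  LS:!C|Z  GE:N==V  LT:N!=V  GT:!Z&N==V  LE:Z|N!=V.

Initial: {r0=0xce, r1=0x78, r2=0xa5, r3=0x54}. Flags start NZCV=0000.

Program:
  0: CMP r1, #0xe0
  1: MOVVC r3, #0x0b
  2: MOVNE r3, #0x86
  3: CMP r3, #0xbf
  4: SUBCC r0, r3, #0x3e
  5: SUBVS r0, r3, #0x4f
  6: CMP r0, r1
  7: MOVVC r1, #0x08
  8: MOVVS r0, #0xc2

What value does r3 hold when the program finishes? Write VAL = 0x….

VAL = 0x86

[0] flags=1001 → (cmp)
[1] flags=1001 VC?F → skip
[2] flags=1001 NE?T → r3=0x86
[3] flags=1000 → (cmp)
[4] flags=1000 CC?T → r0=0x48
[5] flags=1000 VS?F → skip
[6] flags=1000 → (cmp)
[7] flags=1000 VC?T → r1=0x08
[8] flags=1000 VS?F → skip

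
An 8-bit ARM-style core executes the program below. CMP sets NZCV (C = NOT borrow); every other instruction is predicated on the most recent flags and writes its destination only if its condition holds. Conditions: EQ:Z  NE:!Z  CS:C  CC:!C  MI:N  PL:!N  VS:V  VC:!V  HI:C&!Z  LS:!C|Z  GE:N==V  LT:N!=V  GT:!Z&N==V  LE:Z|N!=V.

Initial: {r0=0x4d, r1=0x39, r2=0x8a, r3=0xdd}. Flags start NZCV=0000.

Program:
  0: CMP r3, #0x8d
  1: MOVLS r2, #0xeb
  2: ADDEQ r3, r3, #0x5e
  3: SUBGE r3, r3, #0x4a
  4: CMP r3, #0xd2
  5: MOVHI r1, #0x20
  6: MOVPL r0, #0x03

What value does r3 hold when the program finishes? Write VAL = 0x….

[0] flags=0010 → (cmp)
[1] flags=0010 LS?F → skip
[2] flags=0010 EQ?F → skip
[3] flags=0010 GE?T → r3=0x93
[4] flags=1000 → (cmp)
[5] flags=1000 HI?F → skip
[6] flags=1000 PL?F → skip

VAL = 0x93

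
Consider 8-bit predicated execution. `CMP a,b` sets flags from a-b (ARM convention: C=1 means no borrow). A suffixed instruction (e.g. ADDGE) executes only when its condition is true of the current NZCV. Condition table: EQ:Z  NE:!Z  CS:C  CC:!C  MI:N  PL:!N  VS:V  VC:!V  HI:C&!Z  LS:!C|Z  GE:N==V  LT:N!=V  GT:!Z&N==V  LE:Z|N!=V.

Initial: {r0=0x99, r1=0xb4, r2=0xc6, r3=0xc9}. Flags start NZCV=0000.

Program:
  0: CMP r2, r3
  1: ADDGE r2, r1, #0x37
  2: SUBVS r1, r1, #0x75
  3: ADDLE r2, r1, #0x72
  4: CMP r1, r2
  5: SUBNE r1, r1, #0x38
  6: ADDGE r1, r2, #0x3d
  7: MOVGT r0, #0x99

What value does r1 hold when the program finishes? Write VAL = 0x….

VAL = 0x7c

0: ✓ CMP  NZCV=1000
1: · ADDGE
2: · SUBVS
3: ✓ ADDLE  r2←0x26
4: ✓ CMP  NZCV=1010
5: ✓ SUBNE  r1←0x7c
6: · ADDGE
7: · MOVGT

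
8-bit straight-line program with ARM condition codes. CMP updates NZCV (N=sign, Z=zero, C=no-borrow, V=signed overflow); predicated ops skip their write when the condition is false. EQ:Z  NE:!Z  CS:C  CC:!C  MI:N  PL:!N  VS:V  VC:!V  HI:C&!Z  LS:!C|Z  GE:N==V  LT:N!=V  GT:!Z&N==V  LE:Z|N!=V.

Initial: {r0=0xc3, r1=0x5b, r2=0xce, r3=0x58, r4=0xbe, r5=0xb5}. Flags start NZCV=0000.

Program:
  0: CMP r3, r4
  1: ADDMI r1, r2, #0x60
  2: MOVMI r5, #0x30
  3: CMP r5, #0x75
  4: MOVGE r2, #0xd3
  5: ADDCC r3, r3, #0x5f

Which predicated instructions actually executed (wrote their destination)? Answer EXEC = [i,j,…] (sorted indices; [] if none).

0: ✓ CMP  NZCV=1001
1: ✓ ADDMI  r1←0x2e
2: ✓ MOVMI  r5←0x30
3: ✓ CMP  NZCV=1000
4: · MOVGE
5: ✓ ADDCC  r3←0xb7

EXEC = [1,2,5]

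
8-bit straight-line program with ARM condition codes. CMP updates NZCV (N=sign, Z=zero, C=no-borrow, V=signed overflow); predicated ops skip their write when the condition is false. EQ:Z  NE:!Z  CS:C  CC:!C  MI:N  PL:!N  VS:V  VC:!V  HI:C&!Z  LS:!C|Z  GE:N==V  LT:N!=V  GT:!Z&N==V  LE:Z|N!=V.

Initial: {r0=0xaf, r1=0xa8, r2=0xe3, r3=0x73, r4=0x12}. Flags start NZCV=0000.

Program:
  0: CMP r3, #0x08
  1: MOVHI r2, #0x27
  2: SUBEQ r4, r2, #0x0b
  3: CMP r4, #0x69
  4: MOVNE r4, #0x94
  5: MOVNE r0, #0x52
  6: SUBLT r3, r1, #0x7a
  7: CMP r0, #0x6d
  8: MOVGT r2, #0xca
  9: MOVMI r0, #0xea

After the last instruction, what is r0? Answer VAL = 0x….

VAL = 0xea

[0] flags=0010 → (cmp)
[1] flags=0010 HI?T → r2=0x27
[2] flags=0010 EQ?F → skip
[3] flags=1000 → (cmp)
[4] flags=1000 NE?T → r4=0x94
[5] flags=1000 NE?T → r0=0x52
[6] flags=1000 LT?T → r3=0x2e
[7] flags=1000 → (cmp)
[8] flags=1000 GT?F → skip
[9] flags=1000 MI?T → r0=0xea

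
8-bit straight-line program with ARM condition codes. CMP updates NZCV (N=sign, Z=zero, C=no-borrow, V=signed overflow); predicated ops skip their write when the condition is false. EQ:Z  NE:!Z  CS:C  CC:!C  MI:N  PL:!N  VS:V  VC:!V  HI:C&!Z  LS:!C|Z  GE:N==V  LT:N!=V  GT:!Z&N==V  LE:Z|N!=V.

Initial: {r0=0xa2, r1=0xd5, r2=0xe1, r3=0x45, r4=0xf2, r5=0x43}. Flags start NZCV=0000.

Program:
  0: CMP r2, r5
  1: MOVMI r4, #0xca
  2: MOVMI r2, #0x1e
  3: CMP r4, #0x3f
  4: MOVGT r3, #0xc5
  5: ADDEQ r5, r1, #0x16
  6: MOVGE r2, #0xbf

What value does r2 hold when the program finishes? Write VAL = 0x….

VAL = 0x1e

[0] flags=1010 → (cmp)
[1] flags=1010 MI?T → r4=0xca
[2] flags=1010 MI?T → r2=0x1e
[3] flags=1010 → (cmp)
[4] flags=1010 GT?F → skip
[5] flags=1010 EQ?F → skip
[6] flags=1010 GE?F → skip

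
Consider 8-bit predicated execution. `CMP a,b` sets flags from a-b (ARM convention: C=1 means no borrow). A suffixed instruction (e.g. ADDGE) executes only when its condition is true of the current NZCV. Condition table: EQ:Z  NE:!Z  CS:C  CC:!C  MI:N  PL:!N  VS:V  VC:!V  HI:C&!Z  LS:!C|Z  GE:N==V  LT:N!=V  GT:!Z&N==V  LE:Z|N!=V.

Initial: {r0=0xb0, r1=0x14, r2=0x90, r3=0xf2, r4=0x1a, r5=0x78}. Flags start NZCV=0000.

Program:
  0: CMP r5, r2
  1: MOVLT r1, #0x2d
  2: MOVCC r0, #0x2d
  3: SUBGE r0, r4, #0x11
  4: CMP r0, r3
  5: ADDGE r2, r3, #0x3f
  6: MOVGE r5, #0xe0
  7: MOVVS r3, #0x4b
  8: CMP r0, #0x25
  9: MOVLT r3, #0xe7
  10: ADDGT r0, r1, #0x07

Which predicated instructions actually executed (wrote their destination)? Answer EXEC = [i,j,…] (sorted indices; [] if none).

EXEC = [2,3,5,6,9]

[0] flags=1001 → (cmp)
[1] flags=1001 LT?F → skip
[2] flags=1001 CC?T → r0=0x2d
[3] flags=1001 GE?T → r0=0x09
[4] flags=0000 → (cmp)
[5] flags=0000 GE?T → r2=0x31
[6] flags=0000 GE?T → r5=0xe0
[7] flags=0000 VS?F → skip
[8] flags=1000 → (cmp)
[9] flags=1000 LT?T → r3=0xe7
[10] flags=1000 GT?F → skip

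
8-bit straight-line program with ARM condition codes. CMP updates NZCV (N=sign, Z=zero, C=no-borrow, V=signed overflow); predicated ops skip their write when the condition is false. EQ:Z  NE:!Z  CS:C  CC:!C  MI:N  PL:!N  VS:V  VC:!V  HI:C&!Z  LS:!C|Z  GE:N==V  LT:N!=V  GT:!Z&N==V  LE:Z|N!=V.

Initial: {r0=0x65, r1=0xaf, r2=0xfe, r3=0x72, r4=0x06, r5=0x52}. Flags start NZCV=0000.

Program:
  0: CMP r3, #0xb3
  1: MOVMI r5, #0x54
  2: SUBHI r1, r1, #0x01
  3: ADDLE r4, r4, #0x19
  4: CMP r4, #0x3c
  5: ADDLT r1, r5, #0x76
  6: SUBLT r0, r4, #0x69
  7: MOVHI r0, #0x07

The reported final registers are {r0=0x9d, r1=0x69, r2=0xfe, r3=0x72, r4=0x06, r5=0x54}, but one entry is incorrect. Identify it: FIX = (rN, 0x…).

[0] flags=1001 → (cmp)
[1] flags=1001 MI?T → r5=0x54
[2] flags=1001 HI?F → skip
[3] flags=1001 LE?F → skip
[4] flags=1000 → (cmp)
[5] flags=1000 LT?T → r1=0xca
[6] flags=1000 LT?T → r0=0x9d
[7] flags=1000 HI?F → skip

FIX = (r1, 0xca)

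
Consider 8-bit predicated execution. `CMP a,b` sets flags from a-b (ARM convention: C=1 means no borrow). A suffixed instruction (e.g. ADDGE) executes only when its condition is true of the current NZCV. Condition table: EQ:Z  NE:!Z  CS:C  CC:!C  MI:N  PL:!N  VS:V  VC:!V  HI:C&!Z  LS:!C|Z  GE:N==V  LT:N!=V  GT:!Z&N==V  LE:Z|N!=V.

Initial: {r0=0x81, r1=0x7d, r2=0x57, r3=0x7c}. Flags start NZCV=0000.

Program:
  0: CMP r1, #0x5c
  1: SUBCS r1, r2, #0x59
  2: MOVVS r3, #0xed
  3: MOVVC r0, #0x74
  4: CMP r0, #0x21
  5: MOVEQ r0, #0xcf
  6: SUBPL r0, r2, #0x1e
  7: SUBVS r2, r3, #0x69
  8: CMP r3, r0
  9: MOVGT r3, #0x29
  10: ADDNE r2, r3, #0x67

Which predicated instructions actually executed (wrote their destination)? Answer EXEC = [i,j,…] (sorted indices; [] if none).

0: ✓ CMP  NZCV=0010
1: ✓ SUBCS  r1←0xfe
2: · MOVVS
3: ✓ MOVVC  r0←0x74
4: ✓ CMP  NZCV=0010
5: · MOVEQ
6: ✓ SUBPL  r0←0x39
7: · SUBVS
8: ✓ CMP  NZCV=0010
9: ✓ MOVGT  r3←0x29
10: ✓ ADDNE  r2←0x90

EXEC = [1,3,6,9,10]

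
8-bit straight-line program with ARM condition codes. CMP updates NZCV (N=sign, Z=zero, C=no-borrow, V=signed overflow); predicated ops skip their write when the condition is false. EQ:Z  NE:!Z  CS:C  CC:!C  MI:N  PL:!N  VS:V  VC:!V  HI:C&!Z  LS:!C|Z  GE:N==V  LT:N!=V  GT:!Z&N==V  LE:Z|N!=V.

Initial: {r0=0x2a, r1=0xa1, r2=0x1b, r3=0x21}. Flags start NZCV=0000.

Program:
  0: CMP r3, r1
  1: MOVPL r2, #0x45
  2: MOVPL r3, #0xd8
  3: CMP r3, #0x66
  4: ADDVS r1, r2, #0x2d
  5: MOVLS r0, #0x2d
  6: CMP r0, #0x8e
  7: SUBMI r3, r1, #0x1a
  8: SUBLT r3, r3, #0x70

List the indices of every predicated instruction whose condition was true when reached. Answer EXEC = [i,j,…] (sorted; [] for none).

EXEC = [5,7]

[0] flags=1001 → (cmp)
[1] flags=1001 PL?F → skip
[2] flags=1001 PL?F → skip
[3] flags=1000 → (cmp)
[4] flags=1000 VS?F → skip
[5] flags=1000 LS?T → r0=0x2d
[6] flags=1001 → (cmp)
[7] flags=1001 MI?T → r3=0x87
[8] flags=1001 LT?F → skip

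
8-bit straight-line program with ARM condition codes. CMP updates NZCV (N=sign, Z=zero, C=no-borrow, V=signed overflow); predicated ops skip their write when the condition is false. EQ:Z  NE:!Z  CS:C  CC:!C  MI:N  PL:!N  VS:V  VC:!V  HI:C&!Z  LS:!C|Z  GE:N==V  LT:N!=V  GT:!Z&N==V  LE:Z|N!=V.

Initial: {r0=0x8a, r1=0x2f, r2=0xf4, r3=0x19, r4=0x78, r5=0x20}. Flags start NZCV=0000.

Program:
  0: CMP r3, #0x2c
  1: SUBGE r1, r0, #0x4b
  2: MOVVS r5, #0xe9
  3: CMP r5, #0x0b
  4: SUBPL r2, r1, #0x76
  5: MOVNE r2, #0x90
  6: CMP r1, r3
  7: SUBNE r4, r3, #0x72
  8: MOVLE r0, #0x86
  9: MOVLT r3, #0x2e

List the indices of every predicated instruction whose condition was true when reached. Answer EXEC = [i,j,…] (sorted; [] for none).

EXEC = [4,5,7]

[0] flags=1000 → (cmp)
[1] flags=1000 GE?F → skip
[2] flags=1000 VS?F → skip
[3] flags=0010 → (cmp)
[4] flags=0010 PL?T → r2=0xb9
[5] flags=0010 NE?T → r2=0x90
[6] flags=0010 → (cmp)
[7] flags=0010 NE?T → r4=0xa7
[8] flags=0010 LE?F → skip
[9] flags=0010 LT?F → skip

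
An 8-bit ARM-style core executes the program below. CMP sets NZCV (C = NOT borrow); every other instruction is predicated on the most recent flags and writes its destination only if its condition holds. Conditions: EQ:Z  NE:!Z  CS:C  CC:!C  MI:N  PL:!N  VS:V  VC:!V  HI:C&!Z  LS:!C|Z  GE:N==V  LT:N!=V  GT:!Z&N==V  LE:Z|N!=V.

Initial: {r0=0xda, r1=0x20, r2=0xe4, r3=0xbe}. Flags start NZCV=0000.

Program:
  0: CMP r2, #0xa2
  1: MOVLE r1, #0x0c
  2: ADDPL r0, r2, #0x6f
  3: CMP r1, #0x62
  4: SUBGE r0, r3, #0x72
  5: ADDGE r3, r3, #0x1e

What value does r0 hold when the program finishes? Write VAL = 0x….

VAL = 0x53

[0] flags=0010 → (cmp)
[1] flags=0010 LE?F → skip
[2] flags=0010 PL?T → r0=0x53
[3] flags=1000 → (cmp)
[4] flags=1000 GE?F → skip
[5] flags=1000 GE?F → skip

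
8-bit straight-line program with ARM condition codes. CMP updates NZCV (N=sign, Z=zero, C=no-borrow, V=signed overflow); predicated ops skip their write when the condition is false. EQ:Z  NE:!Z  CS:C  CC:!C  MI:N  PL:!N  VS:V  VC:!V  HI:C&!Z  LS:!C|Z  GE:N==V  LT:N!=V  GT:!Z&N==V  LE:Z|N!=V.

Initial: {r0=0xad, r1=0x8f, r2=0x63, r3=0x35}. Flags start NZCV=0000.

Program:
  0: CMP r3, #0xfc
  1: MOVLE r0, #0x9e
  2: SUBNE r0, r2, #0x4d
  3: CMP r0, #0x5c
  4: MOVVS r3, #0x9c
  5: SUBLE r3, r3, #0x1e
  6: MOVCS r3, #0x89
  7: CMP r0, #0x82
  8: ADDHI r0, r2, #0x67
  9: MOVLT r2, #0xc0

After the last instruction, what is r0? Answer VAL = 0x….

VAL = 0x16

[0] flags=0000 → (cmp)
[1] flags=0000 LE?F → skip
[2] flags=0000 NE?T → r0=0x16
[3] flags=1000 → (cmp)
[4] flags=1000 VS?F → skip
[5] flags=1000 LE?T → r3=0x17
[6] flags=1000 CS?F → skip
[7] flags=1001 → (cmp)
[8] flags=1001 HI?F → skip
[9] flags=1001 LT?F → skip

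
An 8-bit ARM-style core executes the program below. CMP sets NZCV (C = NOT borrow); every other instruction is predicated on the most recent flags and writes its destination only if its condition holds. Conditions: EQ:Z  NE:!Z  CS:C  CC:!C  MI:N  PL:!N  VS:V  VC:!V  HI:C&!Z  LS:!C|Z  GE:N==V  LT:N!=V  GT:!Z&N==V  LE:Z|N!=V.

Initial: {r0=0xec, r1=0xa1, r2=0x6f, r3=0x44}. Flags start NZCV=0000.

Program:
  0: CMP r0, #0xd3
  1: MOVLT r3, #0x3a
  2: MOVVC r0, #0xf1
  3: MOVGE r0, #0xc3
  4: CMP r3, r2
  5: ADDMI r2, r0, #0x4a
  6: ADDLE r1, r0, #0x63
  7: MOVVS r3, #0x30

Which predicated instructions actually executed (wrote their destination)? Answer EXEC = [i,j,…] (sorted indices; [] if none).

[0] flags=0010 → (cmp)
[1] flags=0010 LT?F → skip
[2] flags=0010 VC?T → r0=0xf1
[3] flags=0010 GE?T → r0=0xc3
[4] flags=1000 → (cmp)
[5] flags=1000 MI?T → r2=0x0d
[6] flags=1000 LE?T → r1=0x26
[7] flags=1000 VS?F → skip

EXEC = [2,3,5,6]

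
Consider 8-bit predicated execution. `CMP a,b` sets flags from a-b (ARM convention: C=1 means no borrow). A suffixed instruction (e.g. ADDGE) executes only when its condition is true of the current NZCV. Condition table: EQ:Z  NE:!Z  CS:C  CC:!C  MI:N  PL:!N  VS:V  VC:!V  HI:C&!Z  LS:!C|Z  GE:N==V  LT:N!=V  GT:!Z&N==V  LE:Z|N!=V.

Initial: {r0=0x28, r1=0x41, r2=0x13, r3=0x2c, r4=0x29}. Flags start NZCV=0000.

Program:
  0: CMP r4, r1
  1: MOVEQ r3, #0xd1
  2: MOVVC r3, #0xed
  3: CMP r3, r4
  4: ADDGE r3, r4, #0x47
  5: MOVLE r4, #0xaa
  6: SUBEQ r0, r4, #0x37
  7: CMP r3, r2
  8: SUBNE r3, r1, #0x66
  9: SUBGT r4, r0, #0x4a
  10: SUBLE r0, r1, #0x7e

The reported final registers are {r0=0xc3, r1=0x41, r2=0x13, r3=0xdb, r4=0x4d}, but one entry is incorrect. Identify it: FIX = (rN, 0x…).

[0] flags=1000 → (cmp)
[1] flags=1000 EQ?F → skip
[2] flags=1000 VC?T → r3=0xed
[3] flags=1010 → (cmp)
[4] flags=1010 GE?F → skip
[5] flags=1010 LE?T → r4=0xaa
[6] flags=1010 EQ?F → skip
[7] flags=1010 → (cmp)
[8] flags=1010 NE?T → r3=0xdb
[9] flags=1010 GT?F → skip
[10] flags=1010 LE?T → r0=0xc3

FIX = (r4, 0xaa)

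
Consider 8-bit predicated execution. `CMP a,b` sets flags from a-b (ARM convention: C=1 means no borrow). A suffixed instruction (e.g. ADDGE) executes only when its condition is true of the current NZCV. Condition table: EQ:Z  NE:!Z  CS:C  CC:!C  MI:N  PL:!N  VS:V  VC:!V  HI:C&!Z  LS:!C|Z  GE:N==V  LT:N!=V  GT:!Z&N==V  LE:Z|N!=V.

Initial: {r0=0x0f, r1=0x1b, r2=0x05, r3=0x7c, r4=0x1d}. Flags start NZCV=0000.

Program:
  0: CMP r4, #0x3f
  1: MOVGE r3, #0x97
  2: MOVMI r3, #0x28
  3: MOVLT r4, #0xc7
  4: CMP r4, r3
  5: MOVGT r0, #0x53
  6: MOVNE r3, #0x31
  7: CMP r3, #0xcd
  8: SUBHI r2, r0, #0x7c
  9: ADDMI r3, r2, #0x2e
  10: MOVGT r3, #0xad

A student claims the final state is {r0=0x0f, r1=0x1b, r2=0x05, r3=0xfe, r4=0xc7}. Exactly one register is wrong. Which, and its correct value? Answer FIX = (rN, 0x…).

[0] flags=1000 → (cmp)
[1] flags=1000 GE?F → skip
[2] flags=1000 MI?T → r3=0x28
[3] flags=1000 LT?T → r4=0xc7
[4] flags=1010 → (cmp)
[5] flags=1010 GT?F → skip
[6] flags=1010 NE?T → r3=0x31
[7] flags=0000 → (cmp)
[8] flags=0000 HI?F → skip
[9] flags=0000 MI?F → skip
[10] flags=0000 GT?T → r3=0xad

FIX = (r3, 0xad)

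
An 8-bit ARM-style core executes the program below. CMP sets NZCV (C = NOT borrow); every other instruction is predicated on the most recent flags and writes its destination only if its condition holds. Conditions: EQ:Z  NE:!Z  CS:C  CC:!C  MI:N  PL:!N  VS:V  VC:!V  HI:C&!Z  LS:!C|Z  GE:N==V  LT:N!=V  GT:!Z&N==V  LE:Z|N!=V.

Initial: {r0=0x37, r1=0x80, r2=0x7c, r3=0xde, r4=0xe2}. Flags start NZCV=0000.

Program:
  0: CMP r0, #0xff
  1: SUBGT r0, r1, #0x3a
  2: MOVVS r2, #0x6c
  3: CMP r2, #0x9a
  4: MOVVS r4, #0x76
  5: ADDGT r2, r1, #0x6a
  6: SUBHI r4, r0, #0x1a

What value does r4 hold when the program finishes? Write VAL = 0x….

[0] flags=0000 → (cmp)
[1] flags=0000 GT?T → r0=0x46
[2] flags=0000 VS?F → skip
[3] flags=1001 → (cmp)
[4] flags=1001 VS?T → r4=0x76
[5] flags=1001 GT?T → r2=0xea
[6] flags=1001 HI?F → skip

VAL = 0x76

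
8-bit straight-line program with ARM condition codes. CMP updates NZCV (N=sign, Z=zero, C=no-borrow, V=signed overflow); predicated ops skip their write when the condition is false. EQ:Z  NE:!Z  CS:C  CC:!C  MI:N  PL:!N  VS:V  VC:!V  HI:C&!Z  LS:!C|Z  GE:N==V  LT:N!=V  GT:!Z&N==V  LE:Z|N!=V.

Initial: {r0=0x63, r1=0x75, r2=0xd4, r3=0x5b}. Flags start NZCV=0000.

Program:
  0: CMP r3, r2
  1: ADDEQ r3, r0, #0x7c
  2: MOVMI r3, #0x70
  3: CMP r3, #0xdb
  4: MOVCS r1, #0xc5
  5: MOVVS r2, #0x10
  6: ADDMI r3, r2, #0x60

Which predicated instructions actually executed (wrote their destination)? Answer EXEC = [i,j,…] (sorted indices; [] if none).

EXEC = [2,5,6]

[0] flags=1001 → (cmp)
[1] flags=1001 EQ?F → skip
[2] flags=1001 MI?T → r3=0x70
[3] flags=1001 → (cmp)
[4] flags=1001 CS?F → skip
[5] flags=1001 VS?T → r2=0x10
[6] flags=1001 MI?T → r3=0x70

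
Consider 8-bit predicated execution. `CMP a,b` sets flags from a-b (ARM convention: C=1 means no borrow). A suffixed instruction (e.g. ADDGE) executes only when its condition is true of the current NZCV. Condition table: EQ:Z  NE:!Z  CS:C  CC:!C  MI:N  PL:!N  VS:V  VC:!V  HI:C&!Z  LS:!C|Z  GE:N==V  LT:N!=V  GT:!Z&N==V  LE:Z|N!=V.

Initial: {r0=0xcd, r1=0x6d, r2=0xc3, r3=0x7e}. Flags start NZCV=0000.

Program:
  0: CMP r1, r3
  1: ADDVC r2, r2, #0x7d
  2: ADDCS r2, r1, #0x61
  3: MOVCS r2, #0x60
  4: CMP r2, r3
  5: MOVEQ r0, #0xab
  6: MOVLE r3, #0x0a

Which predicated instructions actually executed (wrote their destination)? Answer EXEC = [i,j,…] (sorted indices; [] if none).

EXEC = [1,6]

0: ✓ CMP  NZCV=1000
1: ✓ ADDVC  r2←0x40
2: · ADDCS
3: · MOVCS
4: ✓ CMP  NZCV=1000
5: · MOVEQ
6: ✓ MOVLE  r3←0x0a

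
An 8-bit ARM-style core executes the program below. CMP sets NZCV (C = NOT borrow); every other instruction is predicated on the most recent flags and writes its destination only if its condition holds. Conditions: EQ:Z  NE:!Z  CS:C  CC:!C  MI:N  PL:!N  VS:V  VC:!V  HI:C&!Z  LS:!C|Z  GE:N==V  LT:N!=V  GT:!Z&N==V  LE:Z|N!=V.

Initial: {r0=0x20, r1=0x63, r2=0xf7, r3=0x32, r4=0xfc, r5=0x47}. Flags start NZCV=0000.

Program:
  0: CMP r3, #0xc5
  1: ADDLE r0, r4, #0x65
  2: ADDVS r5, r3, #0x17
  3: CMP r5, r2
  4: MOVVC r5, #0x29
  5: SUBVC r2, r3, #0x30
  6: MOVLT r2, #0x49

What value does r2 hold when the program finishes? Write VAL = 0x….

VAL = 0x02

0: ✓ CMP  NZCV=0000
1: · ADDLE
2: · ADDVS
3: ✓ CMP  NZCV=0000
4: ✓ MOVVC  r5←0x29
5: ✓ SUBVC  r2←0x02
6: · MOVLT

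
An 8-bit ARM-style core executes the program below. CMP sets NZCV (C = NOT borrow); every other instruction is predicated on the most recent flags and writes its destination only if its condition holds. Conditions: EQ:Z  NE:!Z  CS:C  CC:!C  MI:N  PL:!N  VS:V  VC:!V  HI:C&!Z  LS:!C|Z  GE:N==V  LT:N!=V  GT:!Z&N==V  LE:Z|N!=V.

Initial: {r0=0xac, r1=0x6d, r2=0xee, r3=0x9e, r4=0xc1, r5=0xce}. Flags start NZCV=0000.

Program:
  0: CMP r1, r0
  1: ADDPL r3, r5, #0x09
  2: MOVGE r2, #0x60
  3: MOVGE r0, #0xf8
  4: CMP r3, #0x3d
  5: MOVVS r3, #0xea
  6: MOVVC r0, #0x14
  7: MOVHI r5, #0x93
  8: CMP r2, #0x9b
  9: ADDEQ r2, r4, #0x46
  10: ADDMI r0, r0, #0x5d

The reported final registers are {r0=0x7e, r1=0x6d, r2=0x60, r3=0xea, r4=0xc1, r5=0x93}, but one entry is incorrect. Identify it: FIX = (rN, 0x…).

[0] flags=1001 → (cmp)
[1] flags=1001 PL?F → skip
[2] flags=1001 GE?T → r2=0x60
[3] flags=1001 GE?T → r0=0xf8
[4] flags=0011 → (cmp)
[5] flags=0011 VS?T → r3=0xea
[6] flags=0011 VC?F → skip
[7] flags=0011 HI?T → r5=0x93
[8] flags=1001 → (cmp)
[9] flags=1001 EQ?F → skip
[10] flags=1001 MI?T → r0=0x55

FIX = (r0, 0x55)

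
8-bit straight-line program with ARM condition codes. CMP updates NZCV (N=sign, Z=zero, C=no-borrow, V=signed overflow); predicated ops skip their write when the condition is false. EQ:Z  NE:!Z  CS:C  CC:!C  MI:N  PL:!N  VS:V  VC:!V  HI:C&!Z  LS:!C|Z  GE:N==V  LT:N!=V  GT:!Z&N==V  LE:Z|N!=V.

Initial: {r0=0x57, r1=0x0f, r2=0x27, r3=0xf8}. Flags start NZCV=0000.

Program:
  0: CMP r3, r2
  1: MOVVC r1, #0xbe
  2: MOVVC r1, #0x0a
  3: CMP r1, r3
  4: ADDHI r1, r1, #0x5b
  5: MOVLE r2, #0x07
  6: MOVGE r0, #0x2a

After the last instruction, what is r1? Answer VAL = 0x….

0: ✓ CMP  NZCV=1010
1: ✓ MOVVC  r1←0xbe
2: ✓ MOVVC  r1←0x0a
3: ✓ CMP  NZCV=0000
4: · ADDHI
5: · MOVLE
6: ✓ MOVGE  r0←0x2a

VAL = 0x0a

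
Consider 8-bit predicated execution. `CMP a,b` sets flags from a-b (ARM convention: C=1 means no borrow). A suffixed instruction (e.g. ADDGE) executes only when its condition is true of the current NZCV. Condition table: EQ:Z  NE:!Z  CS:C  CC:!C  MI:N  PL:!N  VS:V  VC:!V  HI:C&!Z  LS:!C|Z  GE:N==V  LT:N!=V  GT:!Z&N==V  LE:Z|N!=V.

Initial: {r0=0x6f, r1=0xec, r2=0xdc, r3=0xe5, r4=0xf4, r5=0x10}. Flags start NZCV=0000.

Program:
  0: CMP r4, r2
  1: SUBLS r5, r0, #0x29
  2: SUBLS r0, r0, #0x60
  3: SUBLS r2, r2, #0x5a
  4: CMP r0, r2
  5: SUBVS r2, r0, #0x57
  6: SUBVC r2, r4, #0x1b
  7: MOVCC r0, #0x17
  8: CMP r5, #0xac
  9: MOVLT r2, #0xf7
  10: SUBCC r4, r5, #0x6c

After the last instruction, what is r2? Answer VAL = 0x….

0: ✓ CMP  NZCV=0010
1: · SUBLS
2: · SUBLS
3: · SUBLS
4: ✓ CMP  NZCV=1001
5: ✓ SUBVS  r2←0x18
6: · SUBVC
7: ✓ MOVCC  r0←0x17
8: ✓ CMP  NZCV=0000
9: · MOVLT
10: ✓ SUBCC  r4←0xa4

VAL = 0x18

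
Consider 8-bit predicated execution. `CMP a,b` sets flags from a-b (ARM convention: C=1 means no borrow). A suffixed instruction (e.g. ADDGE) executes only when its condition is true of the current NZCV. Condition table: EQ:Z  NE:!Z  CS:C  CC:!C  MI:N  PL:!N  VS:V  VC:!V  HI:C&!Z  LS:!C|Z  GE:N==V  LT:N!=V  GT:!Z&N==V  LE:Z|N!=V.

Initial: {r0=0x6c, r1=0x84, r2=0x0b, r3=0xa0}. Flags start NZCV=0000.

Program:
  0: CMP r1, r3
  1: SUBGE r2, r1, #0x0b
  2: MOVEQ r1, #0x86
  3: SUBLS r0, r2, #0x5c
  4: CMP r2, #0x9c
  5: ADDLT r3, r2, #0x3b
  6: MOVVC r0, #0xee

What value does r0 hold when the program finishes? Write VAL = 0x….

0: ✓ CMP  NZCV=1000
1: · SUBGE
2: · MOVEQ
3: ✓ SUBLS  r0←0xaf
4: ✓ CMP  NZCV=0000
5: · ADDLT
6: ✓ MOVVC  r0←0xee

VAL = 0xee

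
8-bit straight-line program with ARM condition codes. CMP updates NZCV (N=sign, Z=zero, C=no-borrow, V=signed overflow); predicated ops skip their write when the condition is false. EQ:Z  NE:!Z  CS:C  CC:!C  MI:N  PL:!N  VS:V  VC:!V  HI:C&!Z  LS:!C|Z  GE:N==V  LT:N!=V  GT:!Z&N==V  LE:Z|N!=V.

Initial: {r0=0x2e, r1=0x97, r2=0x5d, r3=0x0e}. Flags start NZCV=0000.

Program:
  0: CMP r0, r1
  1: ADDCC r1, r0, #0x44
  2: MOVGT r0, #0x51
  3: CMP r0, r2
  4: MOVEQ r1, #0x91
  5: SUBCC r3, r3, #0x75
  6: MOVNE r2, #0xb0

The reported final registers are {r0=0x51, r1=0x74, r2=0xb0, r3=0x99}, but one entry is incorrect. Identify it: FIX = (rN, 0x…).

0: ✓ CMP  NZCV=1001
1: ✓ ADDCC  r1←0x72
2: ✓ MOVGT  r0←0x51
3: ✓ CMP  NZCV=1000
4: · MOVEQ
5: ✓ SUBCC  r3←0x99
6: ✓ MOVNE  r2←0xb0

FIX = (r1, 0x72)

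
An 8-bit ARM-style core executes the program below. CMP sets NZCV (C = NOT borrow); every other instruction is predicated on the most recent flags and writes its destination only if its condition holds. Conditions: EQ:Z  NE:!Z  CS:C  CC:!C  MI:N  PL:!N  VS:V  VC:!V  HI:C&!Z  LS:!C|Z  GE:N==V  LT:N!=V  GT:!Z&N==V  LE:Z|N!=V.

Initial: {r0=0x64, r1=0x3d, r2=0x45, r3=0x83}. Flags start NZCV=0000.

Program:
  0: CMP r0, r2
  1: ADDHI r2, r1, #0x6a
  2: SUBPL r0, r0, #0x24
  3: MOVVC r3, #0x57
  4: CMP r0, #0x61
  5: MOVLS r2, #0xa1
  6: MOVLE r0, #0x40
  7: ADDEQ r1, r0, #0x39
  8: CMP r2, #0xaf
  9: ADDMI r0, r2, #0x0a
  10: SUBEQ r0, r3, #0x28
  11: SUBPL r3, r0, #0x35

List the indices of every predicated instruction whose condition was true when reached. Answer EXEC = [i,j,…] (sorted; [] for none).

EXEC = [1,2,3,5,6,9]

0: ✓ CMP  NZCV=0010
1: ✓ ADDHI  r2←0xa7
2: ✓ SUBPL  r0←0x40
3: ✓ MOVVC  r3←0x57
4: ✓ CMP  NZCV=1000
5: ✓ MOVLS  r2←0xa1
6: ✓ MOVLE  r0←0x40
7: · ADDEQ
8: ✓ CMP  NZCV=1000
9: ✓ ADDMI  r0←0xab
10: · SUBEQ
11: · SUBPL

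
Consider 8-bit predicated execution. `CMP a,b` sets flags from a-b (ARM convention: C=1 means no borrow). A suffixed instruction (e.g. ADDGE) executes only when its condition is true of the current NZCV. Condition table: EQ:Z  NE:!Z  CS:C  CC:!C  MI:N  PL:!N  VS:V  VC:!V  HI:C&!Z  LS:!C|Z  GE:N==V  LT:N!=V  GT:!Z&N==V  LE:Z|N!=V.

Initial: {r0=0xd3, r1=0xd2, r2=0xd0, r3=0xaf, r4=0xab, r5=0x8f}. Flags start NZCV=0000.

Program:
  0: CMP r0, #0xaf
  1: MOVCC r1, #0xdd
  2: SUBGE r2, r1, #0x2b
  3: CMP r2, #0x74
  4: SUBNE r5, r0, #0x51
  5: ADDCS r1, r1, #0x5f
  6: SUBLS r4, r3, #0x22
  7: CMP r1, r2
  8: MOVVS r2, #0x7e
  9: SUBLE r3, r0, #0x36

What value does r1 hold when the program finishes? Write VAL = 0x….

0: ✓ CMP  NZCV=0010
1: · MOVCC
2: ✓ SUBGE  r2←0xa7
3: ✓ CMP  NZCV=0011
4: ✓ SUBNE  r5←0x82
5: ✓ ADDCS  r1←0x31
6: · SUBLS
7: ✓ CMP  NZCV=1001
8: ✓ MOVVS  r2←0x7e
9: · SUBLE

VAL = 0x31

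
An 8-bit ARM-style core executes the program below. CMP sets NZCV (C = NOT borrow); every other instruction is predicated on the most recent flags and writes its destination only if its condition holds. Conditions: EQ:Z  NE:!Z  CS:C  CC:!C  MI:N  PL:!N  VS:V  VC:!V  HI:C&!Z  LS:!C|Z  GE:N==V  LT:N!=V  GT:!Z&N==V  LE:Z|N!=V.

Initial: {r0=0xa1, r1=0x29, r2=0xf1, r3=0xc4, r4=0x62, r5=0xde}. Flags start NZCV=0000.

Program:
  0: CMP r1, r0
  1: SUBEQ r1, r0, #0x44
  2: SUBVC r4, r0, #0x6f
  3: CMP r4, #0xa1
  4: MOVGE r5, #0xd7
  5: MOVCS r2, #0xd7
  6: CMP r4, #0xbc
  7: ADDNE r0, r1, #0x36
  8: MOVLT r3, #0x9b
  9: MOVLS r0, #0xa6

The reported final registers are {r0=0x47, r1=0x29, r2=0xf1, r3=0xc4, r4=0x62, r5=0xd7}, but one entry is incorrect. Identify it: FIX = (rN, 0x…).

0: ✓ CMP  NZCV=1001
1: · SUBEQ
2: · SUBVC
3: ✓ CMP  NZCV=1001
4: ✓ MOVGE  r5←0xd7
5: · MOVCS
6: ✓ CMP  NZCV=1001
7: ✓ ADDNE  r0←0x5f
8: · MOVLT
9: ✓ MOVLS  r0←0xa6

FIX = (r0, 0xa6)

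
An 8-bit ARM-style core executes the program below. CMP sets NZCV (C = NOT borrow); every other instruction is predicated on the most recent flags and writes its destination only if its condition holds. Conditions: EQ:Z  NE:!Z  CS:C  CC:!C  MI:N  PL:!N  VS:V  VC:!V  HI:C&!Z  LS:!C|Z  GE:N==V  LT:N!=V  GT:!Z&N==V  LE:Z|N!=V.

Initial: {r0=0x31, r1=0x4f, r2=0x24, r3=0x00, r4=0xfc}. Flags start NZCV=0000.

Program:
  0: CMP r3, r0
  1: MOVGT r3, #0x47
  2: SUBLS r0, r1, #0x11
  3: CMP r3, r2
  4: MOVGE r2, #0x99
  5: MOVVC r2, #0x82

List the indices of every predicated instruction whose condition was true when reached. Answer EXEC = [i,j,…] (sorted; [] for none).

EXEC = [2,5]

0: ✓ CMP  NZCV=1000
1: · MOVGT
2: ✓ SUBLS  r0←0x3e
3: ✓ CMP  NZCV=1000
4: · MOVGE
5: ✓ MOVVC  r2←0x82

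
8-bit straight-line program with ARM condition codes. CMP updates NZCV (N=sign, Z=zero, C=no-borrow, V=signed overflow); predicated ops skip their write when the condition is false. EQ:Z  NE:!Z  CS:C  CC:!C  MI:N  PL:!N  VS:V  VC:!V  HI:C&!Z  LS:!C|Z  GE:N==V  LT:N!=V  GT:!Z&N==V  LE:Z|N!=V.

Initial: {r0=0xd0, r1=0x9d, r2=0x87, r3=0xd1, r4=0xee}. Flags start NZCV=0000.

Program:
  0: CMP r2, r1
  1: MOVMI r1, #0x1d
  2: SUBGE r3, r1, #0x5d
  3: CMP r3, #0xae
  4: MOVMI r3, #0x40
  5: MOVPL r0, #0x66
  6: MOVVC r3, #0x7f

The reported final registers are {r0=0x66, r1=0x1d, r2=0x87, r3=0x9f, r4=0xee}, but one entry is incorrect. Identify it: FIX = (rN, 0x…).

FIX = (r3, 0x7f)

0: ✓ CMP  NZCV=1000
1: ✓ MOVMI  r1←0x1d
2: · SUBGE
3: ✓ CMP  NZCV=0010
4: · MOVMI
5: ✓ MOVPL  r0←0x66
6: ✓ MOVVC  r3←0x7f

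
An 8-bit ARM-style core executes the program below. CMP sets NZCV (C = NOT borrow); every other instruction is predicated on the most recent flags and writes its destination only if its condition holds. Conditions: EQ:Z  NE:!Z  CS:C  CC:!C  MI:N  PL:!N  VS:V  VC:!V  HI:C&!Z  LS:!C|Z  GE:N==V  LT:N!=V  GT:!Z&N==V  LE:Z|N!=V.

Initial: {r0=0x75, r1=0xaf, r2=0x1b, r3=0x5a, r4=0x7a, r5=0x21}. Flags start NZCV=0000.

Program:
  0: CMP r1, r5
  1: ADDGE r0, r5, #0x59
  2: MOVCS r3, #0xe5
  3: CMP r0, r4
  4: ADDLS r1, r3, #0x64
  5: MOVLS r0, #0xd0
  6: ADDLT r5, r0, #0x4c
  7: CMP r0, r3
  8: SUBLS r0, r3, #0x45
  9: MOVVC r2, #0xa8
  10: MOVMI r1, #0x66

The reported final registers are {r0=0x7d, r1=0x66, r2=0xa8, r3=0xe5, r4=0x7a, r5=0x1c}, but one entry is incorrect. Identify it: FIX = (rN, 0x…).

FIX = (r0, 0xa0)

[0] flags=1010 → (cmp)
[1] flags=1010 GE?F → skip
[2] flags=1010 CS?T → r3=0xe5
[3] flags=1000 → (cmp)
[4] flags=1000 LS?T → r1=0x49
[5] flags=1000 LS?T → r0=0xd0
[6] flags=1000 LT?T → r5=0x1c
[7] flags=1000 → (cmp)
[8] flags=1000 LS?T → r0=0xa0
[9] flags=1000 VC?T → r2=0xa8
[10] flags=1000 MI?T → r1=0x66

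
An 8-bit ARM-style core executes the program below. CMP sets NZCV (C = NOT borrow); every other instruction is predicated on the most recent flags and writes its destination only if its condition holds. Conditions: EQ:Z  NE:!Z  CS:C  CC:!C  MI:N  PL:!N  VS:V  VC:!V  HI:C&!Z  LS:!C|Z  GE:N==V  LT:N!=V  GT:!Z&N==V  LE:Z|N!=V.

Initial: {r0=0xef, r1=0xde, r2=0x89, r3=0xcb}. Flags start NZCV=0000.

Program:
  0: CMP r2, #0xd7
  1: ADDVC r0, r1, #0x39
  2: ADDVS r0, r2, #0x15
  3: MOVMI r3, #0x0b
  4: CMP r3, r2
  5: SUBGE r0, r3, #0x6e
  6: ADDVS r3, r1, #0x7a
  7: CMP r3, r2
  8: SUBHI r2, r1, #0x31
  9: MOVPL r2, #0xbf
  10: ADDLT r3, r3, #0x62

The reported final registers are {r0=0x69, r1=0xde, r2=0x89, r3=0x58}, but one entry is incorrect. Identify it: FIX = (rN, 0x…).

FIX = (r0, 0x9d)

[0] flags=1000 → (cmp)
[1] flags=1000 VC?T → r0=0x17
[2] flags=1000 VS?F → skip
[3] flags=1000 MI?T → r3=0x0b
[4] flags=1001 → (cmp)
[5] flags=1001 GE?T → r0=0x9d
[6] flags=1001 VS?T → r3=0x58
[7] flags=1001 → (cmp)
[8] flags=1001 HI?F → skip
[9] flags=1001 PL?F → skip
[10] flags=1001 LT?F → skip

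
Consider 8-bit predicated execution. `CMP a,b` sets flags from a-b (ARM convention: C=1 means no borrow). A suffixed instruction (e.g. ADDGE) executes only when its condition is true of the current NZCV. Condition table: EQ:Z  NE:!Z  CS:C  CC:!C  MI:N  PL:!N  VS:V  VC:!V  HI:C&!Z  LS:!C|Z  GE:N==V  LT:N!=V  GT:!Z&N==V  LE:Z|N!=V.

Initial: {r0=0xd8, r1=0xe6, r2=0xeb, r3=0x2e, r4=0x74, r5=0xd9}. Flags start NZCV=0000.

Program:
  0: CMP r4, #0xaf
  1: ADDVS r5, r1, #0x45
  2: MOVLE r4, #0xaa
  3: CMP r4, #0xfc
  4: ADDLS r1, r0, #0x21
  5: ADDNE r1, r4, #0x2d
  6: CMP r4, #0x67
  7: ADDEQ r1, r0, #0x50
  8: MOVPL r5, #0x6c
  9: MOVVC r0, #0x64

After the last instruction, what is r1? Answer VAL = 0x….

0: ✓ CMP  NZCV=1001
1: ✓ ADDVS  r5←0x2b
2: · MOVLE
3: ✓ CMP  NZCV=0000
4: ✓ ADDLS  r1←0xf9
5: ✓ ADDNE  r1←0xa1
6: ✓ CMP  NZCV=0010
7: · ADDEQ
8: ✓ MOVPL  r5←0x6c
9: ✓ MOVVC  r0←0x64

VAL = 0xa1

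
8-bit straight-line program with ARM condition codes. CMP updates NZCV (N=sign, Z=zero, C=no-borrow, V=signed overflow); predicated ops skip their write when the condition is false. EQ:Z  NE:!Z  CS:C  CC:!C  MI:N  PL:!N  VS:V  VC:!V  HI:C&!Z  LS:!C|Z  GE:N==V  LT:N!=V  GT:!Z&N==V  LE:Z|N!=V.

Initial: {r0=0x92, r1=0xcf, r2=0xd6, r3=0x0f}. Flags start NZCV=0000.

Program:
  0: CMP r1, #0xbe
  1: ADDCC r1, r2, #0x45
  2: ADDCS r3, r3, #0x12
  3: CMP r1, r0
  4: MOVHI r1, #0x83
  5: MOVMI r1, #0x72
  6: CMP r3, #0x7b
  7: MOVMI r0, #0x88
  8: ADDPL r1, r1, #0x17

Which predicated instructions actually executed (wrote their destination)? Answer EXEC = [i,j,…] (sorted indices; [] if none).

EXEC = [2,4,7]

0: ✓ CMP  NZCV=0010
1: · ADDCC
2: ✓ ADDCS  r3←0x21
3: ✓ CMP  NZCV=0010
4: ✓ MOVHI  r1←0x83
5: · MOVMI
6: ✓ CMP  NZCV=1000
7: ✓ MOVMI  r0←0x88
8: · ADDPL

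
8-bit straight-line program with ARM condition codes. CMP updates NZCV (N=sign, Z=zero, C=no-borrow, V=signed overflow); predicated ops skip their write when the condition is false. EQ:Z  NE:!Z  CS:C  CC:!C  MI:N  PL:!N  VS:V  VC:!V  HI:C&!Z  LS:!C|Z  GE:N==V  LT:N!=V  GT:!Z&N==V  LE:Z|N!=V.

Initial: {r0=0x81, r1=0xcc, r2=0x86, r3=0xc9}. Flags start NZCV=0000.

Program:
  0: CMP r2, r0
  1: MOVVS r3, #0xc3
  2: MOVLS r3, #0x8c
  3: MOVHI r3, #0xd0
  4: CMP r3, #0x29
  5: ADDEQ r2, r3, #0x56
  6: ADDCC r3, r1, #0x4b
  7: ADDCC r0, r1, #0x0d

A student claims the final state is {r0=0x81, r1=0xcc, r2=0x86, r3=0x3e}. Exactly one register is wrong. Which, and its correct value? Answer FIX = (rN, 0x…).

FIX = (r3, 0xd0)

[0] flags=0010 → (cmp)
[1] flags=0010 VS?F → skip
[2] flags=0010 LS?F → skip
[3] flags=0010 HI?T → r3=0xd0
[4] flags=1010 → (cmp)
[5] flags=1010 EQ?F → skip
[6] flags=1010 CC?F → skip
[7] flags=1010 CC?F → skip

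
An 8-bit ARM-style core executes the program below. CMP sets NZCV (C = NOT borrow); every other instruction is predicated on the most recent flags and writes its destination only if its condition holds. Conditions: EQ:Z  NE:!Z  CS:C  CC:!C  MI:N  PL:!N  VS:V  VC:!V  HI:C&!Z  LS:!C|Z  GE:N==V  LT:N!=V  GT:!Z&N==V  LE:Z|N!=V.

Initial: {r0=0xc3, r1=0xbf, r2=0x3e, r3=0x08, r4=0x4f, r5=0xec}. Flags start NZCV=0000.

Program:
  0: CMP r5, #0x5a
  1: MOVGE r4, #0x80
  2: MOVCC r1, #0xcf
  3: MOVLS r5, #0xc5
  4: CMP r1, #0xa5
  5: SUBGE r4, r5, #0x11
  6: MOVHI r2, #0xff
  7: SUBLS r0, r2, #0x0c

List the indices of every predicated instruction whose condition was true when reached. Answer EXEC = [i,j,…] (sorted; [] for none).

EXEC = [5,6]

[0] flags=1010 → (cmp)
[1] flags=1010 GE?F → skip
[2] flags=1010 CC?F → skip
[3] flags=1010 LS?F → skip
[4] flags=0010 → (cmp)
[5] flags=0010 GE?T → r4=0xdb
[6] flags=0010 HI?T → r2=0xff
[7] flags=0010 LS?F → skip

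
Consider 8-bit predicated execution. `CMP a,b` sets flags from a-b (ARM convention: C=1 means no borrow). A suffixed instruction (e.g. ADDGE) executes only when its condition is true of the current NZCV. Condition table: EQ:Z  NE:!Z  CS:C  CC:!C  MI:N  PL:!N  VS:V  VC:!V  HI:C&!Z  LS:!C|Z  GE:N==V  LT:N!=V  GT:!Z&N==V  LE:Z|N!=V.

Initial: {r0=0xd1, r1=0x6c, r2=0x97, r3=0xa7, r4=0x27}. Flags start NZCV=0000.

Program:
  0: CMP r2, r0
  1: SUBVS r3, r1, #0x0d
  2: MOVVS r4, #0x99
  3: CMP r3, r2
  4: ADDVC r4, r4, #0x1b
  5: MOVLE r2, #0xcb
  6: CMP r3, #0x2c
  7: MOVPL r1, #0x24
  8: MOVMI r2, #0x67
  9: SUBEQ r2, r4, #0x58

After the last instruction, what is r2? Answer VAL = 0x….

VAL = 0x97

0: ✓ CMP  NZCV=1000
1: · SUBVS
2: · MOVVS
3: ✓ CMP  NZCV=0010
4: ✓ ADDVC  r4←0x42
5: · MOVLE
6: ✓ CMP  NZCV=0011
7: ✓ MOVPL  r1←0x24
8: · MOVMI
9: · SUBEQ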